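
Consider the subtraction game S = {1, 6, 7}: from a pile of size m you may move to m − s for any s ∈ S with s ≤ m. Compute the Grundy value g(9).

3

Compute g(0), g(1), … for moves {1, 6, 7}:
k:     0  1  2  3  4  5  6  7  8  9
g(k):  0  1  0  1  0  1  2  3  2  3
So g(9) = 3.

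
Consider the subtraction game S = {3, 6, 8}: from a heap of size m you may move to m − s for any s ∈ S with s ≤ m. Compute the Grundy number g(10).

3

Build the Grundy sequence with g(k) = mex{g(k−s) : s ∈ {3, 6, 8}, s ≤ k}:
k:     0  1  2  3  4  5  6  7  8  9 10
g(k):  0  0  0  1  1  1  2  2  2  3  3
So g(10) = 3.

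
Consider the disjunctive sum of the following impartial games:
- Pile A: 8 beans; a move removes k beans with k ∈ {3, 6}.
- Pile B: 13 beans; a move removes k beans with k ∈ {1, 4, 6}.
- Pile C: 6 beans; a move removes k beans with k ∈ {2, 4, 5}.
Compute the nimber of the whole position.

0

Grundy values for pile A (subtraction set {3, 6}):
g(0) = mex{} = 0
g(1) = mex{} = 0
g(2) = mex{} = 0
g(3) = mex{0} = 1
g(4) = mex{0} = 1
g(5) = mex{0} = 1
g(6) = mex{0,1} = 2
g(7) = mex{0,1} = 2
g(8) = mex{0,1} = 2
So g(8) = 2.
Grundy values for pile B (subtraction set {1, 4, 6}):
g(0) = mex{} = 0
g(1) = mex{0} = 1
g(2) = mex{1} = 0
g(3) = mex{0} = 1
g(4) = mex{0,1} = 2
g(5) = mex{1,2} = 0
g(6) = mex{0} = 1
g(7) = mex{1} = 0
g(8) = mex{0,2} = 1
g(9) = mex{0,1} = 2
g(10) = mex{1,2} = 0
g(11) = mex{0} = 1
g(12) = mex{1} = 0
g(13) = mex{0,2} = 1
So g(13) = 1.
Grundy values for pile C (subtraction set {2, 4, 5}):
k:     0  1  2  3  4  5  6
g(k):  0  0  1  1  2  2  3
So g(6) = 3.
The value of a disjunctive sum is the nim-sum of the parts.
Combined value = 2 ⊕ 1 ⊕ 3 = 0.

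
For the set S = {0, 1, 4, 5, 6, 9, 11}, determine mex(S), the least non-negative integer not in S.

2

The values 0, 1 are all present; 2 is the first non-negative integer missing from the set.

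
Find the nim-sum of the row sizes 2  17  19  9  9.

Bitwise XOR of the heap sizes:
  00010  (2)
  10001  (17)
  10011  (19)
  01001  (9)
  01001  (9)
  -----
  00000  (0)

0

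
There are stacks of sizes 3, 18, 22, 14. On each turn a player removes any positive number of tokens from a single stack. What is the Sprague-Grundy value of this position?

Nim-sum: 3 ⊕ 18 ⊕ 22 ⊕ 14 = 9.

9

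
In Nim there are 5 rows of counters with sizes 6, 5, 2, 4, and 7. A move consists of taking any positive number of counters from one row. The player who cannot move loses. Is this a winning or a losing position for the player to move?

Nim-sum: 6 ⊕ 5 ⊕ 2 ⊕ 4 ⊕ 7 = 2.
The nim-sum is 2 ≠ 0, so this is an N-position: the player to move can win.

Winning position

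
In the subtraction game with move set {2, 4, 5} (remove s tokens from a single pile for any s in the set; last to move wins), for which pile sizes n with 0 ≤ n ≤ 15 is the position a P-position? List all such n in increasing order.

Compute g(0), g(1), … for moves {2, 4, 5}:
k:     0  1  2  3  4  5  6  7  8  9 10 11 12 13 14 15
g(k):  0  0  1  1  2  2  3  0  0  1  1  2  2  3  0  0
The P-positions (g = 0) in 0..15 are 0, 1, 7, 8, 14, 15.

0, 1, 7, 8, 14, 15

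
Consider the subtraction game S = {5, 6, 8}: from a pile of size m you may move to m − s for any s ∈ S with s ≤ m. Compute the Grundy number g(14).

Grundy values for subtraction set {5, 6, 8}:
g(0) = mex{} = 0
g(1) = mex{} = 0
g(2) = mex{} = 0
g(3) = mex{} = 0
g(4) = mex{} = 0
g(5) = mex{0} = 1
g(6) = mex{0} = 1
g(7) = mex{0} = 1
g(8) = mex{0} = 1
g(9) = mex{0} = 1
g(10) = mex{0,1} = 2
g(11) = mex{0,1} = 2
g(12) = mex{0,1} = 2
g(13) = mex{1} = 0
g(14) = mex{1} = 0
So g(14) = 0.

0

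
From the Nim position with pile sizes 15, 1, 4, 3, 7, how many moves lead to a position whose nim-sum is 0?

1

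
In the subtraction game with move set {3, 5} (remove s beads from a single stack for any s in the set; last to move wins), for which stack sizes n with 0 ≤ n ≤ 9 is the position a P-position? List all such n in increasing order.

Build the Grundy sequence with g(k) = mex{g(k−s) : s ∈ {3, 5}, s ≤ k}:
g(0) = mex{} = 0
g(1) = mex{} = 0
g(2) = mex{} = 0
g(3) = mex{0} = 1
g(4) = mex{0} = 1
g(5) = mex{0} = 1
g(6) = mex{0,1} = 2
g(7) = mex{0,1} = 2
g(8) = mex{1} = 0
g(9) = mex{1,2} = 0
The P-positions (g = 0) in 0..9 are 0, 1, 2, 8, 9.

0, 1, 2, 8, 9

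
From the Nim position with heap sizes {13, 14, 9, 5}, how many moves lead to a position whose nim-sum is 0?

Compute the nim-sum pairwise:
13 XOR 14 = 3
3 XOR 9 = 10
10 XOR 5 = 15
The overall nim-sum is X = 15. A heap of size p has a winning move iff p XOR X < p (reduce it to p XOR X).
  13: 13 XOR 15 = 2 < 13 — winning move (to 2).
  14: 14 XOR 15 = 1 < 14 — winning move (to 1).
  9: 9 XOR 15 = 6 < 9 — winning move (to 6).
  5: 5 XOR 15 = 10 ≥ 5 — no move.
That gives 3 winning moves.

3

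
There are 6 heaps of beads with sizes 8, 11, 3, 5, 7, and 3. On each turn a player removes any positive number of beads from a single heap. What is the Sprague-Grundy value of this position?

1

Nim-sum: 8 ⊕ 11 ⊕ 3 ⊕ 5 ⊕ 7 ⊕ 3 = 1.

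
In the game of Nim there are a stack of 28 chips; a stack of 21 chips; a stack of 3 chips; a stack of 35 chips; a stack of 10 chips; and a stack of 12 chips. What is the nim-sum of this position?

47

Compute the nim-sum pairwise:
28 XOR 21 = 9
9 XOR 3 = 10
10 XOR 35 = 41
41 XOR 10 = 35
35 XOR 12 = 47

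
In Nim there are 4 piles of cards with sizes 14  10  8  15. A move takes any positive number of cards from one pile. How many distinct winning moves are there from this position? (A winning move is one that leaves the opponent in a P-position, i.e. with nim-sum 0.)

Compute the nim-sum pairwise:
14 ⊕ 10 = 4
4 ⊕ 8 = 12
12 ⊕ 15 = 3
The overall nim-sum is X = 3. A pile of size p has a winning move iff p XOR X < p (reduce it to p XOR X).
  14: 14 XOR 3 = 13 < 14 — winning move (to 13).
  10: 10 XOR 3 = 9 < 10 — winning move (to 9).
  8: 8 XOR 3 = 11 ≥ 8 — no move.
  15: 15 XOR 3 = 12 < 15 — winning move (to 12).
That gives 3 winning moves.

3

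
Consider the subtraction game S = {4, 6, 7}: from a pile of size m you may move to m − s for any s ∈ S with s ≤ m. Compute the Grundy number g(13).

0

Build the Grundy sequence with g(k) = mex{g(k−s) : s ∈ {4, 6, 7}, s ≤ k}:
g(0) = mex{} = 0
g(1) = mex{} = 0
g(2) = mex{} = 0
g(3) = mex{} = 0
g(4) = mex{0} = 1
g(5) = mex{0} = 1
g(6) = mex{0} = 1
g(7) = mex{0} = 1
g(8) = mex{0,1} = 2
g(9) = mex{0,1} = 2
g(10) = mex{0,1} = 2
g(11) = mex{1} = 0
g(12) = mex{1,2} = 0
g(13) = mex{1,2} = 0
So g(13) = 0.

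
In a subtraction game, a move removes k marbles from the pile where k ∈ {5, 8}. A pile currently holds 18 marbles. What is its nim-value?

Grundy values for subtraction set {5, 8}:
k:     0  1  2  3  4  5  6  7  8  9 10 11 12 13 14 15 16 17 18
g(k):  0  0  0  0  0  1  1  1  1  1  2  2  2  0  0  0  0  0  1
So g(18) = 1.

1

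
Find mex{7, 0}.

1

0 is in the set but 1 is not, so the mex is 1.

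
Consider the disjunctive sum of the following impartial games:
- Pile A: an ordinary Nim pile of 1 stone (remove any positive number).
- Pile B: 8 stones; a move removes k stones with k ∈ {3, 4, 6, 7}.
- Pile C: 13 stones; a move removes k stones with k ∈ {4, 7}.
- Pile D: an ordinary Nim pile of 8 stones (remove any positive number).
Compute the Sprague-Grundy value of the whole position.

11

Pile A is a plain Nim pile of size 1, so its Grundy value is 1.
For pile B, compute g(0), g(1), … with moves {3, 4, 6, 7}:
g(0) = mex{} = 0
g(1) = mex{} = 0
g(2) = mex{} = 0
g(3) = mex{0} = 1
g(4) = mex{0} = 1
g(5) = mex{0} = 1
g(6) = mex{0,1} = 2
g(7) = mex{0,1} = 2
g(8) = mex{0,1} = 2
So g(8) = 2.
Grundy values for pile C (subtraction set {4, 7}):
g(0) = mex{} = 0
g(1) = mex{} = 0
g(2) = mex{} = 0
g(3) = mex{} = 0
g(4) = mex{0} = 1
g(5) = mex{0} = 1
g(6) = mex{0} = 1
g(7) = mex{0} = 1
g(8) = mex{0,1} = 2
g(9) = mex{0,1} = 2
g(10) = mex{0,1} = 2
g(11) = mex{1} = 0
g(12) = mex{1,2} = 0
g(13) = mex{1,2} = 0
So g(13) = 0.
Pile D is a plain Nim pile of size 8, so its Grundy value is 8.
By the Sprague-Grundy theorem, the Grundy value of a sum of independent games is the XOR of the component values.
Combined value = 1 ⊕ 2 ⊕ 0 ⊕ 8 = 11.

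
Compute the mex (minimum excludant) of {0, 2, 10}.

1

0 is in the set but 1 is not, so the mex is 1.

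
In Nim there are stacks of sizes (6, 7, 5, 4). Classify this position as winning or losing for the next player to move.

Compute the nim-sum pairwise:
6 ^ 7 = 1
1 ^ 5 = 4
4 ^ 4 = 0
The nim-sum is 0, so this is a P-position: the player to move is in a losing position under optimal play.

Losing position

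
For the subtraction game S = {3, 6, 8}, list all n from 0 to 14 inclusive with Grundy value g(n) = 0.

0, 1, 2, 11, 12, 13

Compute g(0), g(1), … for moves {3, 6, 8}:
k:     0  1  2  3  4  5  6  7  8  9 10 11 12 13 14
g(k):  0  0  0  1  1  1  2  2  2  3  3  0  0  0  1
The P-positions (g = 0) in 0..14 are 0, 1, 2, 11, 12, 13.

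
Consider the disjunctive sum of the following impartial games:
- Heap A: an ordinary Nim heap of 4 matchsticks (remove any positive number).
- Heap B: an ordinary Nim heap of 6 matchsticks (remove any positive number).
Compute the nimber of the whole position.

2

Heap A is a plain Nim heap of size 4, so its Grundy value is 4.
Heap B is a plain Nim heap of size 6, so its Grundy value is 6.
The value of a disjunctive sum is the nim-sum of the parts.
Combined value = 4 XOR 6 = 2.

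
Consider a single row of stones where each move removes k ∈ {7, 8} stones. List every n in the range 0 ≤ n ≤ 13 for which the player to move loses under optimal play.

Grundy values for subtraction set {7, 8}:
k:     0  1  2  3  4  5  6  7  8  9 10 11 12 13
g(k):  0  0  0  0  0  0  0  1  1  1  1  1  1  1
The P-positions (g = 0) in 0..13 are 0, 1, 2, 3, 4, 5, 6.

0, 1, 2, 3, 4, 5, 6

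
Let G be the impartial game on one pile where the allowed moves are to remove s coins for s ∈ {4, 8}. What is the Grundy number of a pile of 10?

Compute g(0), g(1), … for moves {4, 8}:
g(0) = mex{} = 0
g(1) = mex{} = 0
g(2) = mex{} = 0
g(3) = mex{} = 0
g(4) = mex{0} = 1
g(5) = mex{0} = 1
g(6) = mex{0} = 1
g(7) = mex{0} = 1
g(8) = mex{0,1} = 2
g(9) = mex{0,1} = 2
g(10) = mex{0,1} = 2
So g(10) = 2.

2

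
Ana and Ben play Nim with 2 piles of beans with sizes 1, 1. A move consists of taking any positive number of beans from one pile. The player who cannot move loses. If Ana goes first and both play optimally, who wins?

Nim-sum: 1 ^ 1 = 0.
The nim-sum is 0, so this is a P-position: the player to move is in a losing position under optimal play; Ana is about to move from it and so loses — Ben wins.

Ben wins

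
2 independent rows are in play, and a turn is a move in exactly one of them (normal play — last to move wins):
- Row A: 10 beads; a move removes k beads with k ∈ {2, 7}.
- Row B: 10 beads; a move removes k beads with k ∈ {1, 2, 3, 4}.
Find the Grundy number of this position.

Grundy values for row A (subtraction set {2, 7}):
g(0) = mex{} = 0
g(1) = mex{} = 0
g(2) = mex{0} = 1
g(3) = mex{0} = 1
g(4) = mex{1} = 0
g(5) = mex{1} = 0
g(6) = mex{0} = 1
g(7) = mex{0} = 1
g(8) = mex{0,1} = 2
g(9) = mex{1} = 0
g(10) = mex{1,2} = 0
So g(10) = 0.
For row B, compute g(0), g(1), … with moves {1, 2, 3, 4}:
k:     0  1  2  3  4  5  6  7  8  9 10
g(k):  0  1  2  3  4  0  1  2  3  4  0
So g(10) = 0.
By the Sprague-Grundy theorem, the Grundy value of a sum of independent games is the XOR of the component values.
Combined value = 0 ⊕ 0 = 0.

0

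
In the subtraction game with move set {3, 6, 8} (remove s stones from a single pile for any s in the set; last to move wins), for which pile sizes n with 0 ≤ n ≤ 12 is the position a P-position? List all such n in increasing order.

0, 1, 2, 11, 12

Compute g(0), g(1), … for moves {3, 6, 8}:
k:     0  1  2  3  4  5  6  7  8  9 10 11 12
g(k):  0  0  0  1  1  1  2  2  2  3  3  0  0
The P-positions (g = 0) in 0..12 are 0, 1, 2, 11, 12.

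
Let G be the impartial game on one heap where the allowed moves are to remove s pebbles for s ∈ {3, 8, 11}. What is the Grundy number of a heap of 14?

2

Grundy values for subtraction set {3, 8, 11}:
g(0) = mex{} = 0
g(1) = mex{} = 0
g(2) = mex{} = 0
g(3) = mex{0} = 1
g(4) = mex{0} = 1
g(5) = mex{0} = 1
g(6) = mex{1} = 0
g(7) = mex{1} = 0
g(8) = mex{0,1} = 2
g(9) = mex{0} = 1
g(10) = mex{0} = 1
g(11) = mex{0,1,2} = 3
g(12) = mex{0,1} = 2
g(13) = mex{0,1} = 2
g(14) = mex{0,1,3} = 2
So g(14) = 2.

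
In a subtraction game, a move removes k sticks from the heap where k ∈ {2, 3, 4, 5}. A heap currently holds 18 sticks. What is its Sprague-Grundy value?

2

Grundy values for subtraction set {2, 3, 4, 5}:
k:     0  1  2  3  4  5  6  7  8  9 10 11 12 13 14 15 16 17 18
g(k):  0  0  1  1  2  2  3  0  0  1  1  2  2  3  0  0  1  1  2
So g(18) = 2.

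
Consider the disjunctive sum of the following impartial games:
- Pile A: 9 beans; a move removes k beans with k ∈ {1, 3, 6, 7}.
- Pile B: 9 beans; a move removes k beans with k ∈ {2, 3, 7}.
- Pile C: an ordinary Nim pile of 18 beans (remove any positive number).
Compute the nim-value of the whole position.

For pile A, compute g(0), g(1), … with moves {1, 3, 6, 7}:
g(0) = mex{} = 0
g(1) = mex{0} = 1
g(2) = mex{1} = 0
g(3) = mex{0} = 1
g(4) = mex{1} = 0
g(5) = mex{0} = 1
g(6) = mex{0,1} = 2
g(7) = mex{0,1,2} = 3
g(8) = mex{0,1,3} = 2
g(9) = mex{0,1,2} = 3
So g(9) = 3.
Build the Grundy sequence for pile B with g(k) = mex{g(k−s) : s ∈ {2, 3, 7}, s ≤ k}:
g(0) = mex{} = 0
g(1) = mex{} = 0
g(2) = mex{0} = 1
g(3) = mex{0} = 1
g(4) = mex{0,1} = 2
g(5) = mex{1} = 0
g(6) = mex{1,2} = 0
g(7) = mex{0,2} = 1
g(8) = mex{0} = 1
g(9) = mex{0,1} = 2
So g(9) = 2.
Pile C is a plain Nim pile of size 18, so its Grundy value is 18.
By the Sprague-Grundy theorem, the Grundy value of a sum of independent games is the XOR of the component values.
Combined value = 3 XOR 2 XOR 18 = 19.

19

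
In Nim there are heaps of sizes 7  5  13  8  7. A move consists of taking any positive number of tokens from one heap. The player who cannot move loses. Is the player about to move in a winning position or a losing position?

Losing position

Nim-sum: 7 ^ 5 ^ 13 ^ 8 ^ 7 = 0.
The nim-sum is 0, so this is a P-position: the player to move is in a losing position under optimal play.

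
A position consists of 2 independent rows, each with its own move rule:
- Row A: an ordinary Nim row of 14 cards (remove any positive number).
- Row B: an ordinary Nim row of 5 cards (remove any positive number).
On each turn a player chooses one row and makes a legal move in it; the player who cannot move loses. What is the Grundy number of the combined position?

11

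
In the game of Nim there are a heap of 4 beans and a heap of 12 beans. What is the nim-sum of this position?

8

Write each in binary and XOR column by column:
  0100  (4)
  1100  (12)
  ----
  1000  (8)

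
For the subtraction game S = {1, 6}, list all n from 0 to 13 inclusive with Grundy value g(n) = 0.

Compute g(0), g(1), … for moves {1, 6}:
k:     0  1  2  3  4  5  6  7  8  9 10 11 12 13
g(k):  0  1  0  1  0  1  2  0  1  0  1  0  1  2
The P-positions (g = 0) in 0..13 are 0, 2, 4, 7, 9, 11.

0, 2, 4, 7, 9, 11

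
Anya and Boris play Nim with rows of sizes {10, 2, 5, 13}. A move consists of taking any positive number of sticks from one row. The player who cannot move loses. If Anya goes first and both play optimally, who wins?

Boris wins

Compute the nim-sum pairwise:
10 ^ 2 = 8
8 ^ 5 = 13
13 ^ 13 = 0
The nim-sum is 0, so this is a P-position: the player to move is in a losing position under optimal play; Anya is about to move from it and so loses — Boris wins.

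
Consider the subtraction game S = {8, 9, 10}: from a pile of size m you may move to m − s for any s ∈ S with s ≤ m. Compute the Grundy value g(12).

Compute g(0), g(1), … for moves {8, 9, 10}:
k:     0  1  2  3  4  5  6  7  8  9 10 11 12
g(k):  0  0  0  0  0  0  0  0  1  1  1  1  1
So g(12) = 1.

1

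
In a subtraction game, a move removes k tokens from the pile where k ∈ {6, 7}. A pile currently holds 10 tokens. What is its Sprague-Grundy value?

1

Compute g(0), g(1), … for moves {6, 7}:
g(0) = mex{} = 0
g(1) = mex{} = 0
g(2) = mex{} = 0
g(3) = mex{} = 0
g(4) = mex{} = 0
g(5) = mex{} = 0
g(6) = mex{0} = 1
g(7) = mex{0} = 1
g(8) = mex{0} = 1
g(9) = mex{0} = 1
g(10) = mex{0} = 1
So g(10) = 1.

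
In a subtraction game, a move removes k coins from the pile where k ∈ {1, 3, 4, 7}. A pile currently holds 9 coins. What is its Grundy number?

1

Grundy values for subtraction set {1, 3, 4, 7}:
g(0) = mex{} = 0
g(1) = mex{0} = 1
g(2) = mex{1} = 0
g(3) = mex{0} = 1
g(4) = mex{0,1} = 2
g(5) = mex{0,1,2} = 3
g(6) = mex{0,1,3} = 2
g(7) = mex{0,1,2} = 3
g(8) = mex{1,2,3} = 0
g(9) = mex{0,2,3} = 1
So g(9) = 1.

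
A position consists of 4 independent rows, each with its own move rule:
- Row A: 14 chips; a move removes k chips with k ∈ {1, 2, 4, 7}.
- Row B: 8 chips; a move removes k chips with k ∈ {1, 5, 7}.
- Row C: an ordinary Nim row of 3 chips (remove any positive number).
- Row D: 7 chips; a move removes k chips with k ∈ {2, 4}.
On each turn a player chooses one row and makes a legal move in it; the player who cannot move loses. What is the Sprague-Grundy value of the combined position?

For row A, compute g(0), g(1), … with moves {1, 2, 4, 7}:
g(0) = mex{} = 0
g(1) = mex{0} = 1
g(2) = mex{0,1} = 2
g(3) = mex{1,2} = 0
g(4) = mex{0,2} = 1
g(5) = mex{0,1} = 2
g(6) = mex{1,2} = 0
g(7) = mex{0,2} = 1
g(8) = mex{0,1} = 2
g(9) = mex{1,2} = 0
g(10) = mex{0,2} = 1
g(11) = mex{0,1} = 2
g(12) = mex{1,2} = 0
g(13) = mex{0,2} = 1
g(14) = mex{0,1} = 2
So g(14) = 2.
For row B, compute g(0), g(1), … with moves {1, 5, 7}:
g(0) = mex{} = 0
g(1) = mex{0} = 1
g(2) = mex{1} = 0
g(3) = mex{0} = 1
g(4) = mex{1} = 0
g(5) = mex{0} = 1
g(6) = mex{1} = 0
g(7) = mex{0} = 1
g(8) = mex{1} = 0
So g(8) = 0.
Row C is a plain Nim row of size 3, so its Grundy value is 3.
For row D, compute g(0), g(1), … with moves {2, 4}:
g(0) = mex{} = 0
g(1) = mex{} = 0
g(2) = mex{0} = 1
g(3) = mex{0} = 1
g(4) = mex{0,1} = 2
g(5) = mex{0,1} = 2
g(6) = mex{1,2} = 0
g(7) = mex{1,2} = 0
So g(7) = 0.
The value of a disjunctive sum is the nim-sum of the parts.
Combined value = 2 ⊕ 0 ⊕ 3 ⊕ 0 = 1.

1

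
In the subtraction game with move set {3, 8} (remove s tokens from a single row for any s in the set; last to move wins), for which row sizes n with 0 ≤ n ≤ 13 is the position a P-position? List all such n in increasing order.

0, 1, 2, 6, 7, 11, 12, 13

Build the Grundy sequence with g(k) = mex{g(k−s) : s ∈ {3, 8}, s ≤ k}:
g(0) = mex{} = 0
g(1) = mex{} = 0
g(2) = mex{} = 0
g(3) = mex{0} = 1
g(4) = mex{0} = 1
g(5) = mex{0} = 1
g(6) = mex{1} = 0
g(7) = mex{1} = 0
g(8) = mex{0,1} = 2
g(9) = mex{0} = 1
g(10) = mex{0} = 1
g(11) = mex{1,2} = 0
g(12) = mex{1} = 0
g(13) = mex{1} = 0
The P-positions (g = 0) in 0..13 are 0, 1, 2, 6, 7, 11, 12, 13.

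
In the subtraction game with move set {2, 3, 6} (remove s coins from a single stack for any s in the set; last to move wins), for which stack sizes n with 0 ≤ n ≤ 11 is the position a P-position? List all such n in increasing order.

0, 1, 5, 9, 10

Build the Grundy sequence with g(k) = mex{g(k−s) : s ∈ {2, 3, 6}, s ≤ k}:
k:     0  1  2  3  4  5  6  7  8  9 10 11
g(k):  0  0  1  1  2  0  3  1  2  0  0  1
The P-positions (g = 0) in 0..11 are 0, 1, 5, 9, 10.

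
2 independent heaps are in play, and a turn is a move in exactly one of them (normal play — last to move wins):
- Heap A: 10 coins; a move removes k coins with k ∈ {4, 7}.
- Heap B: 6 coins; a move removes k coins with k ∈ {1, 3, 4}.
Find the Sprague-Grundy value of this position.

0

Build the Grundy sequence for heap A with g(k) = mex{g(k−s) : s ∈ {4, 7}, s ≤ k}:
g(0) = mex{} = 0
g(1) = mex{} = 0
g(2) = mex{} = 0
g(3) = mex{} = 0
g(4) = mex{0} = 1
g(5) = mex{0} = 1
g(6) = mex{0} = 1
g(7) = mex{0} = 1
g(8) = mex{0,1} = 2
g(9) = mex{0,1} = 2
g(10) = mex{0,1} = 2
So g(10) = 2.
For heap B, compute g(0), g(1), … with moves {1, 3, 4}:
k:     0  1  2  3  4  5  6
g(k):  0  1  0  1  2  3  2
So g(6) = 2.
By the Sprague-Grundy theorem, the Grundy value of a sum of independent games is the XOR of the component values.
Combined value = 2 XOR 2 = 0.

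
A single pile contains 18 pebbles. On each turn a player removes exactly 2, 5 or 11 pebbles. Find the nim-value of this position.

2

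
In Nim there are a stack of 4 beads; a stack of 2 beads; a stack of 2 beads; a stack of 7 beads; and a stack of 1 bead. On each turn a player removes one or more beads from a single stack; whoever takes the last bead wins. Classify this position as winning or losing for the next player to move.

Winning position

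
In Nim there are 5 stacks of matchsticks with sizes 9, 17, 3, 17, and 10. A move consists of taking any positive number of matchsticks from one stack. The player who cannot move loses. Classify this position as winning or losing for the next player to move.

Losing position

Nim-sum: 9 XOR 17 XOR 3 XOR 17 XOR 10 = 0.
The nim-sum is 0, so this is a P-position: the player to move is in a losing position under optimal play.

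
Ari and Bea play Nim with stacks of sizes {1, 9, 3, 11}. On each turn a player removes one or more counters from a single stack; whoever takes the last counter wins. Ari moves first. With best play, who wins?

Compute the nim-sum pairwise:
1 ⊕ 9 = 8
8 ⊕ 3 = 11
11 ⊕ 11 = 0
The nim-sum is 0, so this is a P-position: the player to move is in a losing position under optimal play; Ari is about to move from it and so loses — Bea wins.

Bea wins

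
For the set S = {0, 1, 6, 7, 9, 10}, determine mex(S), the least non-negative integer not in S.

2

The values 0, 1 are all present; 2 is the first non-negative integer missing from the set.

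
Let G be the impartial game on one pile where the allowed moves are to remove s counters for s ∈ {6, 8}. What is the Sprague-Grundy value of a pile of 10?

Grundy values for subtraction set {6, 8}:
g(0) = mex{} = 0
g(1) = mex{} = 0
g(2) = mex{} = 0
g(3) = mex{} = 0
g(4) = mex{} = 0
g(5) = mex{} = 0
g(6) = mex{0} = 1
g(7) = mex{0} = 1
g(8) = mex{0} = 1
g(9) = mex{0} = 1
g(10) = mex{0} = 1
So g(10) = 1.

1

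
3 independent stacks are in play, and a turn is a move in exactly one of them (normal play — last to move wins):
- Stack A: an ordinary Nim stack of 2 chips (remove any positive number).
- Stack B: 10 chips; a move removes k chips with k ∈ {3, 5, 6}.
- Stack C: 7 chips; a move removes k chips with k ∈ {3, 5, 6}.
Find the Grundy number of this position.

0

Stack A is a plain Nim stack of size 2, so its Grundy value is 2.
For stack B, compute g(0), g(1), … with moves {3, 5, 6}:
k:     0  1  2  3  4  5  6  7  8  9 10
g(k):  0  0  0  1  1  1  2  2  2  0  0
So g(10) = 0.
Build the Grundy sequence for stack C with g(k) = mex{g(k−s) : s ∈ {3, 5, 6}, s ≤ k}:
g(0) = mex{} = 0
g(1) = mex{} = 0
g(2) = mex{} = 0
g(3) = mex{0} = 1
g(4) = mex{0} = 1
g(5) = mex{0} = 1
g(6) = mex{0,1} = 2
g(7) = mex{0,1} = 2
So g(7) = 2.
The value of a disjunctive sum is the nim-sum of the parts.
Combined value = 2 ⊕ 0 ⊕ 2 = 0.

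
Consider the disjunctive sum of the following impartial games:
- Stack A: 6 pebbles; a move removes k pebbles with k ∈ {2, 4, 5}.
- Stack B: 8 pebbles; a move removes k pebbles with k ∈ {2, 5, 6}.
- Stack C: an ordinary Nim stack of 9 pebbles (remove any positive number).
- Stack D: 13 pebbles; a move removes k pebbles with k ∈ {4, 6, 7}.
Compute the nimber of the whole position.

10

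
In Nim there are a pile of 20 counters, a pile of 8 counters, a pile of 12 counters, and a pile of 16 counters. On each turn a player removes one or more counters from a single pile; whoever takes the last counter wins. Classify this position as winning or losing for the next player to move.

Losing position

Nim-sum: 20 ^ 8 ^ 12 ^ 16 = 0.
The nim-sum is 0, so this is a P-position: the player to move is in a losing position under optimal play.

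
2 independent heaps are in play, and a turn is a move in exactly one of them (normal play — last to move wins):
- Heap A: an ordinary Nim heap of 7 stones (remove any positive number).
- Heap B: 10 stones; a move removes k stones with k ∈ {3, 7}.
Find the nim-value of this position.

7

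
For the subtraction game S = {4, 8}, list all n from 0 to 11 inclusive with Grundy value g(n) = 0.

0, 1, 2, 3

Compute g(0), g(1), … for moves {4, 8}:
g(0) = mex{} = 0
g(1) = mex{} = 0
g(2) = mex{} = 0
g(3) = mex{} = 0
g(4) = mex{0} = 1
g(5) = mex{0} = 1
g(6) = mex{0} = 1
g(7) = mex{0} = 1
g(8) = mex{0,1} = 2
g(9) = mex{0,1} = 2
g(10) = mex{0,1} = 2
g(11) = mex{0,1} = 2
The P-positions (g = 0) in 0..11 are 0, 1, 2, 3.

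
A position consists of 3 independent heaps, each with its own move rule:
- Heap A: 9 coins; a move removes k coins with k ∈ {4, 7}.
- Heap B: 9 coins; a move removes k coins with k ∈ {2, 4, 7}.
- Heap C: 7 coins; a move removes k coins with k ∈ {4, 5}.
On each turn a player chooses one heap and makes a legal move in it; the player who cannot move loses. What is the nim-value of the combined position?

Build the Grundy sequence for heap A with g(k) = mex{g(k−s) : s ∈ {4, 7}, s ≤ k}:
g(0) = mex{} = 0
g(1) = mex{} = 0
g(2) = mex{} = 0
g(3) = mex{} = 0
g(4) = mex{0} = 1
g(5) = mex{0} = 1
g(6) = mex{0} = 1
g(7) = mex{0} = 1
g(8) = mex{0,1} = 2
g(9) = mex{0,1} = 2
So g(9) = 2.
Grundy values for heap B (subtraction set {2, 4, 7}):
g(0) = mex{} = 0
g(1) = mex{} = 0
g(2) = mex{0} = 1
g(3) = mex{0} = 1
g(4) = mex{0,1} = 2
g(5) = mex{0,1} = 2
g(6) = mex{1,2} = 0
g(7) = mex{0,1,2} = 3
g(8) = mex{0,2} = 1
g(9) = mex{1,2,3} = 0
So g(9) = 0.
Build the Grundy sequence for heap C with g(k) = mex{g(k−s) : s ∈ {4, 5}, s ≤ k}:
g(0) = mex{} = 0
g(1) = mex{} = 0
g(2) = mex{} = 0
g(3) = mex{} = 0
g(4) = mex{0} = 1
g(5) = mex{0} = 1
g(6) = mex{0} = 1
g(7) = mex{0} = 1
So g(7) = 1.
By the Sprague-Grundy theorem, the Grundy value of a sum of independent games is the XOR of the component values.
Combined value = 2 XOR 0 XOR 1 = 3.

3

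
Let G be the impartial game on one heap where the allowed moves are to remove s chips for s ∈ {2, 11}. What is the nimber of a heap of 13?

0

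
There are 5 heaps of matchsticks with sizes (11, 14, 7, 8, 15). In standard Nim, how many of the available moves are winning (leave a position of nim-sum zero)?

3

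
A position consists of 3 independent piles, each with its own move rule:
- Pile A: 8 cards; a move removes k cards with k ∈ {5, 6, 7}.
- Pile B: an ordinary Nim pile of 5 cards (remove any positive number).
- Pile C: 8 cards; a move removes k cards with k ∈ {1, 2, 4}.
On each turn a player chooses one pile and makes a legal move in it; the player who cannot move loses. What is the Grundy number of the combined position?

6

For pile A, compute g(0), g(1), … with moves {5, 6, 7}:
k:     0  1  2  3  4  5  6  7  8
g(k):  0  0  0  0  0  1  1  1  1
So g(8) = 1.
Pile B is a plain Nim pile of size 5, so its Grundy value is 5.
Grundy values for pile C (subtraction set {1, 2, 4}):
g(0) = mex{} = 0
g(1) = mex{0} = 1
g(2) = mex{0,1} = 2
g(3) = mex{1,2} = 0
g(4) = mex{0,2} = 1
g(5) = mex{0,1} = 2
g(6) = mex{1,2} = 0
g(7) = mex{0,2} = 1
g(8) = mex{0,1} = 2
So g(8) = 2.
The value of a disjunctive sum is the nim-sum of the parts.
Combined value = 1 XOR 5 XOR 2 = 6.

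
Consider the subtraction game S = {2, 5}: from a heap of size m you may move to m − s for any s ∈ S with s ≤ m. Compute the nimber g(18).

Compute g(0), g(1), … for moves {2, 5}:
k:     0  1  2  3  4  5  6  7  8  9 10 11 12 13 14 15 16 17 18
g(k):  0  0  1  1  0  2  1  0  0  1  1  0  2  1  0  0  1  1  0
So g(18) = 0.

0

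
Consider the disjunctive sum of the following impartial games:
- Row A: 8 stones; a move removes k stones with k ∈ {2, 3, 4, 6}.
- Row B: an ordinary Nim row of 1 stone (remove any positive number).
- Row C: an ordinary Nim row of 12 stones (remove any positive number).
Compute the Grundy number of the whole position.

13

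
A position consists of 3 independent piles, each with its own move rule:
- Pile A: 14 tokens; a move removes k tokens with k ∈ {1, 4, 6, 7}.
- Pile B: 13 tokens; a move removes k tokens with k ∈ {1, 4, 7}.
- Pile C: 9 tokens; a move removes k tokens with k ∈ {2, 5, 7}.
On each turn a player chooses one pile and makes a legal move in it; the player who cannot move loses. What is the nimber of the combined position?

For pile A, compute g(0), g(1), … with moves {1, 4, 6, 7}:
g(0) = mex{} = 0
g(1) = mex{0} = 1
g(2) = mex{1} = 0
g(3) = mex{0} = 1
g(4) = mex{0,1} = 2
g(5) = mex{1,2} = 0
g(6) = mex{0} = 1
g(7) = mex{0,1} = 2
g(8) = mex{0,1,2} = 3
g(9) = mex{0,1,3} = 2
g(10) = mex{1,2} = 0
g(11) = mex{0,2} = 1
g(12) = mex{0,1,3} = 2
g(13) = mex{1,2} = 0
g(14) = mex{0,2,3} = 1
So g(14) = 1.
Build the Grundy sequence for pile B with g(k) = mex{g(k−s) : s ∈ {1, 4, 7}, s ≤ k}:
k:     0  1  2  3  4  5  6  7  8  9 10 11 12 13
g(k):  0  1  0  1  2  0  1  2  0  1  0  1  2  0
So g(13) = 0.
Grundy values for pile C (subtraction set {2, 5, 7}):
k:     0  1  2  3  4  5  6  7  8  9
g(k):  0  0  1  1  0  2  1  3  2  2
So g(9) = 2.
By the Sprague-Grundy theorem, the Grundy value of a sum of independent games is the XOR of the component values.
Combined value = 1 ⊕ 0 ⊕ 2 = 3.

3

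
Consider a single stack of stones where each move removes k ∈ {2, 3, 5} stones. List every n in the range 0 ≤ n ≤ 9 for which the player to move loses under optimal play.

0, 1, 7, 8

Build the Grundy sequence with g(k) = mex{g(k−s) : s ∈ {2, 3, 5}, s ≤ k}:
g(0) = mex{} = 0
g(1) = mex{} = 0
g(2) = mex{0} = 1
g(3) = mex{0} = 1
g(4) = mex{0,1} = 2
g(5) = mex{0,1} = 2
g(6) = mex{0,1,2} = 3
g(7) = mex{1,2} = 0
g(8) = mex{1,2,3} = 0
g(9) = mex{0,2,3} = 1
The P-positions (g = 0) in 0..9 are 0, 1, 7, 8.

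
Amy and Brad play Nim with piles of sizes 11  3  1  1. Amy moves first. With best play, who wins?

Amy wins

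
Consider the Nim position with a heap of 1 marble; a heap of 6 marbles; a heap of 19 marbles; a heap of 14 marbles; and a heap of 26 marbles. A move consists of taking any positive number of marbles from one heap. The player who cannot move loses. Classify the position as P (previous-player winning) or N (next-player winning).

P-position

Nim-sum: 1 XOR 6 XOR 19 XOR 14 XOR 26 = 0.
The nim-sum is 0, so this is a P-position: the player to move is in a losing position under optimal play.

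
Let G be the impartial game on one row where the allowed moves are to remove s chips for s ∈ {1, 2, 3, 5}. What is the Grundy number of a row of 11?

3

Build the Grundy sequence with g(k) = mex{g(k−s) : s ∈ {1, 2, 3, 5}, s ≤ k}:
k:     0  1  2  3  4  5  6  7  8  9 10 11
g(k):  0  1  2  3  0  1  2  3  0  1  2  3
So g(11) = 3.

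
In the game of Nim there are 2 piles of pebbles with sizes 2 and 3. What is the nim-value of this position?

1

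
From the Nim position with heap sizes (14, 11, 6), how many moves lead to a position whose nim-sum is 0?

Nim-sum: 14 ^ 11 ^ 6 = 3.
The overall nim-sum is X = 3. A heap of size p has a winning move iff p XOR X < p (reduce it to p XOR X).
  14: 14 XOR 3 = 13 < 14 — winning move (to 13).
  11: 11 XOR 3 = 8 < 11 — winning move (to 8).
  6: 6 XOR 3 = 5 < 6 — winning move (to 5).
That gives 3 winning moves.

3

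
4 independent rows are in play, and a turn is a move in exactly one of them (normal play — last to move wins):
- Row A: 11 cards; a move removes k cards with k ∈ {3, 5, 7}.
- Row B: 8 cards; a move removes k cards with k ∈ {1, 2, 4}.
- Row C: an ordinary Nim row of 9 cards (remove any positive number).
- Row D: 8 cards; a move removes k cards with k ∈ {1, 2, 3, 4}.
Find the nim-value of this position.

8

Grundy values for row A (subtraction set {3, 5, 7}):
k:     0  1  2  3  4  5  6  7  8  9 10 11
g(k):  0  0  0  1  1  1  2  2  2  3  0  0
So g(11) = 0.
For row B, compute g(0), g(1), … with moves {1, 2, 4}:
k:     0  1  2  3  4  5  6  7  8
g(k):  0  1  2  0  1  2  0  1  2
So g(8) = 2.
Row C is a plain Nim row of size 9, so its Grundy value is 9.
Grundy values for row D (subtraction set {1, 2, 3, 4}):
g(0) = mex{} = 0
g(1) = mex{0} = 1
g(2) = mex{0,1} = 2
g(3) = mex{0,1,2} = 3
g(4) = mex{0,1,2,3} = 4
g(5) = mex{1,2,3,4} = 0
g(6) = mex{0,2,3,4} = 1
g(7) = mex{0,1,3,4} = 2
g(8) = mex{0,1,2,4} = 3
So g(8) = 3.
The value of a disjunctive sum is the nim-sum of the parts.
Combined value = 0 ⊕ 2 ⊕ 9 ⊕ 3 = 8.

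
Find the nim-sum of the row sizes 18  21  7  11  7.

Bitwise XOR of the heap sizes:
  10010  (18)
  10101  (21)
  00111  (7)
  01011  (11)
  00111  (7)
  -----
  01100  (12)

12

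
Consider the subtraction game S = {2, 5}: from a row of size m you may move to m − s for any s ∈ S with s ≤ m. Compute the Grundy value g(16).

1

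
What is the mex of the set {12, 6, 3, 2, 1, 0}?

The values 0, 1, 2, 3 are all present; 4 is the first non-negative integer missing from the set.

4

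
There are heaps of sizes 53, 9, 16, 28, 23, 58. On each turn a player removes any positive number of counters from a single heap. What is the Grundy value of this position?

29

Compute the nim-sum pairwise:
53 ⊕ 9 = 60
60 ⊕ 16 = 44
44 ⊕ 28 = 48
48 ⊕ 23 = 39
39 ⊕ 58 = 29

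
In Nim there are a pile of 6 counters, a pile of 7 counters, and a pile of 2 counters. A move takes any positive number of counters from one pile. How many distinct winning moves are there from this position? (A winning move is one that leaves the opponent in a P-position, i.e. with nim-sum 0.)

In binary:
  110  (6)
  111  (7)
  010  (2)
  ---
  011  (3)
The overall nim-sum is X = 3. A pile of size p has a winning move iff p XOR X < p (reduce it to p XOR X).
  6: 6 XOR 3 = 5 < 6 — winning move (to 5).
  7: 7 XOR 3 = 4 < 7 — winning move (to 4).
  2: 2 XOR 3 = 1 < 2 — winning move (to 1).
That gives 3 winning moves.

3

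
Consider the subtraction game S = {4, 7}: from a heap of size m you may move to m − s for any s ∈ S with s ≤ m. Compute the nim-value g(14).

0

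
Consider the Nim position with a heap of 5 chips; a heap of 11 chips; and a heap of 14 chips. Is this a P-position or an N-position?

Nim-sum: 5 ⊕ 11 ⊕ 14 = 0.
The nim-sum is 0, so this is a P-position: the player to move is in a losing position under optimal play.

P-position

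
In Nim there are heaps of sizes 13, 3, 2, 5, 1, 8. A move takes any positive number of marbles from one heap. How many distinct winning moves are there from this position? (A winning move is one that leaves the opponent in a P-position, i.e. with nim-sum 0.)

Bitwise XOR of the heap sizes:
  1101  (13)
  0011  (3)
  0010  (2)
  0101  (5)
  0001  (1)
  1000  (8)
  ----
  0000  (0)
The nim-sum is already 0, so every move leaves a nonzero nim-sum — there are no winning moves.

0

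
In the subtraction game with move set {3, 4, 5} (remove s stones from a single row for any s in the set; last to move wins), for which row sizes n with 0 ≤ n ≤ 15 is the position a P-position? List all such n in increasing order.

0, 1, 2, 8, 9, 10

Build the Grundy sequence with g(k) = mex{g(k−s) : s ∈ {3, 4, 5}, s ≤ k}:
k:     0  1  2  3  4  5  6  7  8  9 10 11 12 13 14 15
g(k):  0  0  0  1  1  1  2  2  0  0  0  1  1  1  2  2
The P-positions (g = 0) in 0..15 are 0, 1, 2, 8, 9, 10.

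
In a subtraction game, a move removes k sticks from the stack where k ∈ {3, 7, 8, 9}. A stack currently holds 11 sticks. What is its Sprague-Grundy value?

3

Build the Grundy sequence with g(k) = mex{g(k−s) : s ∈ {3, 7, 8, 9}, s ≤ k}:
k:     0  1  2  3  4  5  6  7  8  9 10 11
g(k):  0  0  0  1  1  1  0  2  2  1  3  3
So g(11) = 3.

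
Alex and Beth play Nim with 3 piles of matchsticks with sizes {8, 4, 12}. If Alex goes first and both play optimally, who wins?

Nim-sum: 8 ⊕ 4 ⊕ 12 = 0.
The nim-sum is 0, so this is a P-position: the player to move is in a losing position under optimal play; Alex is about to move from it and so loses — Beth wins.

Beth wins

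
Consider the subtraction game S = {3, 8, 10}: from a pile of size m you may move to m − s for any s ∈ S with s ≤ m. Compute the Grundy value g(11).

3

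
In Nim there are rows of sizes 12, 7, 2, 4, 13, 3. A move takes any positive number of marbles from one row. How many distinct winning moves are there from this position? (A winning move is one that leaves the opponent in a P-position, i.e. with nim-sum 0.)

Nim-sum: 12 XOR 7 XOR 2 XOR 4 XOR 13 XOR 3 = 3.
The overall nim-sum is X = 3. A row of size p has a winning move iff p XOR X < p (reduce it to p XOR X).
  12: 12 XOR 3 = 15 ≥ 12 — no move.
  7: 7 XOR 3 = 4 < 7 — winning move (to 4).
  2: 2 XOR 3 = 1 < 2 — winning move (to 1).
  4: 4 XOR 3 = 7 ≥ 4 — no move.
  13: 13 XOR 3 = 14 ≥ 13 — no move.
  3: 3 XOR 3 = 0 < 3 — winning move (to 0).
That gives 3 winning moves.

3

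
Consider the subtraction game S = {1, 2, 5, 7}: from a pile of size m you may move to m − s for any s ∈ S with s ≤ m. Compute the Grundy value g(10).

Build the Grundy sequence with g(k) = mex{g(k−s) : s ∈ {1, 2, 5, 7}, s ≤ k}:
g(0) = mex{} = 0
g(1) = mex{0} = 1
g(2) = mex{0,1} = 2
g(3) = mex{1,2} = 0
g(4) = mex{0,2} = 1
g(5) = mex{0,1} = 2
g(6) = mex{1,2} = 0
g(7) = mex{0,2} = 1
g(8) = mex{0,1} = 2
g(9) = mex{1,2} = 0
g(10) = mex{0,2} = 1
So g(10) = 1.

1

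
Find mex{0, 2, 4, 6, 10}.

1

0 is in the set but 1 is not, so the mex is 1.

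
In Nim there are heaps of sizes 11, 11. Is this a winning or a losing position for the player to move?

Losing position

Nim-sum: 11 ⊕ 11 = 0.
The nim-sum is 0, so this is a P-position: the player to move is in a losing position under optimal play.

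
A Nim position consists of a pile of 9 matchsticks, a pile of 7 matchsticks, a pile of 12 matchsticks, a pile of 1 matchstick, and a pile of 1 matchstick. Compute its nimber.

2

Bitwise XOR of the heap sizes:
  1001  (9)
  0111  (7)
  1100  (12)
  0001  (1)
  0001  (1)
  ----
  0010  (2)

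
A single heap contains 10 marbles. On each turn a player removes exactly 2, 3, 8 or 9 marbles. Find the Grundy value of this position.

Build the Grundy sequence with g(k) = mex{g(k−s) : s ∈ {2, 3, 8, 9}, s ≤ k}:
g(0) = mex{} = 0
g(1) = mex{} = 0
g(2) = mex{0} = 1
g(3) = mex{0} = 1
g(4) = mex{0,1} = 2
g(5) = mex{1} = 0
g(6) = mex{1,2} = 0
g(7) = mex{0,2} = 1
g(8) = mex{0} = 1
g(9) = mex{0,1} = 2
g(10) = mex{0,1} = 2
So g(10) = 2.

2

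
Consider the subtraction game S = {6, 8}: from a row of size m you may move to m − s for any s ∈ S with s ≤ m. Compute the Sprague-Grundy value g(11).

1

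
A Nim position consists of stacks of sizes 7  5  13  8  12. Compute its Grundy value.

11

Nim-sum: 7 XOR 5 XOR 13 XOR 8 XOR 12 = 11.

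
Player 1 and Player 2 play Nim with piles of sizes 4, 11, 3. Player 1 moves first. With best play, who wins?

Player 1 wins

Compute the nim-sum pairwise:
4 ⊕ 11 = 15
15 ⊕ 3 = 12
The nim-sum is 12 ≠ 0, so this is an N-position: the player to move can win; Player 1 has a winning move.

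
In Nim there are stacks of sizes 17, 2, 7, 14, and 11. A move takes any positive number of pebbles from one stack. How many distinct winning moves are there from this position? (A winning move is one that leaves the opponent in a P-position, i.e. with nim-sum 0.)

Write each in binary and XOR column by column:
  10001  (17)
  00010  (2)
  00111  (7)
  01110  (14)
  01011  (11)
  -----
  10001  (17)
The overall nim-sum is X = 17. A stack of size p has a winning move iff p XOR X < p (reduce it to p XOR X).
  17: 17 XOR 17 = 0 < 17 — winning move (to 0).
  2: 2 XOR 17 = 19 ≥ 2 — no move.
  7: 7 XOR 17 = 22 ≥ 7 — no move.
  14: 14 XOR 17 = 31 ≥ 14 — no move.
  11: 11 XOR 17 = 26 ≥ 11 — no move.
That gives 1 winning move.

1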